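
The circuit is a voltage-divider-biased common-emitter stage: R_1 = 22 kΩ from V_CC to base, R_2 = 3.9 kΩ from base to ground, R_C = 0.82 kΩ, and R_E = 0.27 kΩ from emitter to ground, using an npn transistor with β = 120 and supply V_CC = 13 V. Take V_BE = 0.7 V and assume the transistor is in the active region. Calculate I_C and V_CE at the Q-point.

I_C ≈ 4.2 mA, V_CE ≈ 8.4 V

Thevenize the base divider: V_Th = V_CC·R_2/(R_1+R_2) = 13×3.9/25.9 = 1.96 V, R_Th = R_1‖R_2 = 3.31 kΩ.
Base-emitter loop: V_Th = I_B·R_Th + V_BE + (β+1)I_B·R_E, so I_B = (1.96 − 0.7) / (3.31 + 121×0.27) = 0.0349 mA.
I_C = β·I_B = 120×0.0349 = 4.19 mA, and I_E = (β+1)I_B = 4.23 mA.
V_CE = V_CC − I_C·R_C − I_E·R_E = 13 − 4.19×0.82 − 4.23×0.27 = 8.42 V.
V_CE = 8.42 V > 0.2 V confirms active-region operation.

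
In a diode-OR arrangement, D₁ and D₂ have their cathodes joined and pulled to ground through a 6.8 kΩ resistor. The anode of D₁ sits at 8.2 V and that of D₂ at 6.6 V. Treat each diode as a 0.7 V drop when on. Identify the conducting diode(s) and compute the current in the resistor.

Only D₁ conducts; I_R ≈ 1.1 mA

Assume both conduct. Then node N would need to be at both 8.2−0.7 = 7.5 V and 6.6−0.7 = 5.9 V, which is impossible.
Assume only D₁ conducts: V_N = 8.2 − 0.7 = 7.5 V, so I_R = 7.5/6.8 = 1.1 mA.
Check D₂: its anode-to-cathode voltage is 6.6 − 7.5 = -0.9 V < 0.7 V, so it is off. The assumption is consistent.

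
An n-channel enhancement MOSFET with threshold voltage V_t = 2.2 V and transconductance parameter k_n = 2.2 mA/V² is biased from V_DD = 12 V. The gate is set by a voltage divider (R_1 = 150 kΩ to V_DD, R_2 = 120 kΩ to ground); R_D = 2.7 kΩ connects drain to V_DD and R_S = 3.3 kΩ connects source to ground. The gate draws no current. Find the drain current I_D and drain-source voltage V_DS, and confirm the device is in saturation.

V_G = V_DD·R_2/(R_1+R_2) = 12×120/270 = 5.33 V.
Assume saturation: I_D = (k_n/2)(V_GS − V_t)² with V_GS = V_G − I_D·R_S = 5.33 − 3.3·I_D.
Substituting gives 12·I_D² − 23.7·I_D + 10.8 = 0, with roots I_D = 0.707 or 1.28 mA.
The root I_D = 1.28 mA gives V_GS = 1.12 V ≤ V_t, so take I_D = 0.707 mA.
Then V_GS = 3 V and V_DS = V_DD − I_D(R_D+R_S) = 12 − 0.707×6 = 7.76 V.
Saturation requires V_DS ≥ V_GS − V_t = 0.801 V; 7.76 ≥ 0.801 ✓.

I_D ≈ 0.71 mA, V_DS ≈ 7.8 V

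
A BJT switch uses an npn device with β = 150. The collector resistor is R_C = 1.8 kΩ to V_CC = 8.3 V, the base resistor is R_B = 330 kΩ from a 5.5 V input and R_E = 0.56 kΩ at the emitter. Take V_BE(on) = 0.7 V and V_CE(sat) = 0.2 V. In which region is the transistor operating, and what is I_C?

Assume active. Base-emitter loop: I_B = (V_BB − V_BE)/(R_B + (β+1)R_E) = (5.5 − 0.7)/(330 + 151×0.56) = 0.0116 mA.
I_C = β·I_B = 150×0.0116 = 1.74 mA.
V_CE = V_CC − I_C·R_C − I_E·R_E = 8.3 − 1.74×1.8 − 1.75×0.56 = 4.19 V > V_CE(sat), so the active-region assumption holds.

active; I_C ≈ 1.7 mA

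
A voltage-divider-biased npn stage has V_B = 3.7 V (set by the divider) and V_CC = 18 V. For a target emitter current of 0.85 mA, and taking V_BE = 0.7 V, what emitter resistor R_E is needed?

R_E ≈ 3.5 kΩ

V_E = V_B − V_BE = 3.7 − 0.7 = 3 V.
R_E = V_E / I_E = 3 / 0.85 = 3.53 kΩ.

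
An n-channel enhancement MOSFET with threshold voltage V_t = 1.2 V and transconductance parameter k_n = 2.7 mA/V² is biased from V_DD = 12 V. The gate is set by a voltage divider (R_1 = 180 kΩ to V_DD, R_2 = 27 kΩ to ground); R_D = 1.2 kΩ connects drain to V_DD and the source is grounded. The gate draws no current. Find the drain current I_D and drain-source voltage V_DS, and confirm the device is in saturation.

I_D ≈ 0.18 mA, V_DS ≈ 12 V

V_G = V_DD·R_2/(R_1+R_2) = 12×27/207 = 1.57 V. With the source grounded, V_GS = V_G = 1.57 V.
Assume saturation: I_D = (k_n/2)(V_GS − V_t)² = (2.7/2)×(1.57 − 1.2)² = 1.35×0.365² = 0.18 mA.
V_DS = V_DD − I_D·R_D = 12 − 0.18×1.2 = 11.8 V.
Saturation requires V_DS ≥ V_GS − V_t = 0.365 V; 11.8 ≥ 0.365 ✓.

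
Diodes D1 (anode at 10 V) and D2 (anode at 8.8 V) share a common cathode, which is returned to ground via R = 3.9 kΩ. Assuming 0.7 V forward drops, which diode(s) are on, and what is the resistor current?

Assume both conduct. Then node N would need to be at both 10−0.7 = 9.3 V and 8.8−0.7 = 8.1 V, which is impossible.
Assume only D1 conducts: V_N = 10 − 0.7 = 9.3 V, so I_R = 9.3/3.9 = 2.38 mA.
Check D2: its anode-to-cathode voltage is 8.8 − 9.3 = -0.5 V < 0.7 V, so it is off. The assumption is consistent.

Only D1 conducts; I_R ≈ 2.4 mA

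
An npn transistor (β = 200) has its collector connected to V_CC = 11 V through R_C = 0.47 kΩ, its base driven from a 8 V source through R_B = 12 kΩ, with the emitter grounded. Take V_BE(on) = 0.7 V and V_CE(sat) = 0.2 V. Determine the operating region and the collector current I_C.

Assume active: I_B = (8 − 0.7)/12 = 0.608 mA, giving I_C = β·I_B = 122 mA.
But then V_CE = 11 − 122×0.47 = -46.2 V < V_CE(sat) = 0.2 V — impossible in the active region.
So the transistor is saturated. With V_CE = 0.2 V, I_C = (V_CC − 0.2)/R_C = 10.8/0.47 = 23 mA.
Check: β·I_B = 122 mA > I_C = 23 mA, confirming saturation.

saturation; I_C ≈ 23 mA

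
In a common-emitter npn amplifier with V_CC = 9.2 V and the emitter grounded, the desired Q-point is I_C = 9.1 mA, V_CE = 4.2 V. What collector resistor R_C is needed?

Collector loop: V_CC = I_C·R_C + V_CE.
R_C = (V_CC − V_CE)/I_C = (9.2 − 4.2)/9.1 = 0.549 kΩ.

R_C ≈ 0.55 kΩ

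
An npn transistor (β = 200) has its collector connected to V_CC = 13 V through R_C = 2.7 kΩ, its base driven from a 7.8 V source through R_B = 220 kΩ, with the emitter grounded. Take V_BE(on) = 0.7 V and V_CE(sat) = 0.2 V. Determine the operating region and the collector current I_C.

saturation; I_C ≈ 4.7 mA

Assume active: I_B = (7.8 − 0.7)/220 = 0.0323 mA, giving I_C = β·I_B = 6.45 mA.
But then V_CE = 13 − 6.45×2.7 = -4.43 V < V_CE(sat) = 0.2 V — impossible in the active region.
So the transistor is saturated. With V_CE = 0.2 V, I_C = (V_CC − 0.2)/R_C = 12.8/2.7 = 4.74 mA.
Check: β·I_B = 6.45 mA > I_C = 4.74 mA, confirming saturation.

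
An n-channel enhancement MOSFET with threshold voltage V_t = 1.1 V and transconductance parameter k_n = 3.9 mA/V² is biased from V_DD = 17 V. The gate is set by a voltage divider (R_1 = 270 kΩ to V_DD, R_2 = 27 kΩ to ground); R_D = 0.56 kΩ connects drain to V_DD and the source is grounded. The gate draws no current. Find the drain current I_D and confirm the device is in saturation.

V_G = V_DD·R_2/(R_1+R_2) = 17×27/297 = 1.55 V. With the source grounded, V_GS = V_G = 1.55 V.
Assume saturation: I_D = (k_n/2)(V_GS − V_t)² = (3.9/2)×(1.55 − 1.1)² = 1.95×0.445² = 0.387 mA.
V_DS = V_DD − I_D·R_D = 17 − 0.387×0.56 = 16.8 V.
Saturation requires V_DS ≥ V_GS − V_t = 0.445 V; 16.8 ≥ 0.445 ✓.

I_D ≈ 0.39 mA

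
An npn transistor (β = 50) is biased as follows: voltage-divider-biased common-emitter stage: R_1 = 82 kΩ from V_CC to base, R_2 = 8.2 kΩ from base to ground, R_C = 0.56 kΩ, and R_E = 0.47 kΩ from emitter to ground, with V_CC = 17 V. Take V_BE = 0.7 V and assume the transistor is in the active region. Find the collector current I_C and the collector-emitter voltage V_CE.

I_C ≈ 1.3 mA, V_CE ≈ 16 V

Thevenize the base divider: V_Th = V_CC·R_2/(R_1+R_2) = 17×8.2/90.2 = 1.55 V, R_Th = R_1‖R_2 = 7.45 kΩ.
Base-emitter loop: V_Th = I_B·R_Th + V_BE + (β+1)I_B·R_E, so I_B = (1.55 − 0.7) / (7.45 + 51×0.47) = 0.0269 mA.
I_C = β·I_B = 50×0.0269 = 1.35 mA, and I_E = (β+1)I_B = 1.37 mA.
V_CE = V_CC − I_C·R_C − I_E·R_E = 17 − 1.35×0.56 − 1.37×0.47 = 15.6 V.
V_CE = 15.6 V > 0.2 V confirms active-region operation.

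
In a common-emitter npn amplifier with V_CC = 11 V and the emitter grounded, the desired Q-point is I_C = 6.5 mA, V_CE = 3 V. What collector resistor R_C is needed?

R_C ≈ 1.2 kΩ

Collector loop: V_CC = I_C·R_C + V_CE.
R_C = (V_CC − V_CE)/I_C = (11 − 3)/6.5 = 1.23 kΩ.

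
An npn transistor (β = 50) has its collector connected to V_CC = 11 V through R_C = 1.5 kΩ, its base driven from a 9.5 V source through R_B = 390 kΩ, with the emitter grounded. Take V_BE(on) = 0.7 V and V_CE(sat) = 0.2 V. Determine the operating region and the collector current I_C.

active; I_C ≈ 1.1 mA

Assume active. Base-emitter loop: I_B = (V_BB − V_BE)/R_B = (9.5 − 0.7)/390 = 0.0226 mA.
I_C = β·I_B = 50×0.0226 = 1.13 mA.
V_CE = V_CC − I_C·R_C = 11 − 1.13×1.5 = 9.31 V > V_CE(sat), so the active-region assumption holds.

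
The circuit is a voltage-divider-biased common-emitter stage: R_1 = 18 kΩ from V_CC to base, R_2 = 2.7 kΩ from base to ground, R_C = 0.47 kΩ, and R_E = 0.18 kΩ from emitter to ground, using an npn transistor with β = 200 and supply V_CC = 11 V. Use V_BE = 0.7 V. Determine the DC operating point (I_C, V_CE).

Thevenize the base divider: V_Th = V_CC·R_2/(R_1+R_2) = 11×2.7/20.7 = 1.43 V, R_Th = R_1‖R_2 = 2.35 kΩ.
Base-emitter loop: V_Th = I_B·R_Th + V_BE + (β+1)I_B·R_E, so I_B = (1.43 − 0.7) / (2.35 + 201×0.18) = 0.0191 mA.
I_C = β·I_B = 200×0.0191 = 3.81 mA, and I_E = (β+1)I_B = 3.83 mA.
V_CE = V_CC − I_C·R_C − I_E·R_E = 11 − 3.81×0.47 − 3.83×0.18 = 8.52 V.
V_CE = 8.52 V > 0.2 V confirms active-region operation.

I_C ≈ 3.8 mA, V_CE ≈ 8.5 V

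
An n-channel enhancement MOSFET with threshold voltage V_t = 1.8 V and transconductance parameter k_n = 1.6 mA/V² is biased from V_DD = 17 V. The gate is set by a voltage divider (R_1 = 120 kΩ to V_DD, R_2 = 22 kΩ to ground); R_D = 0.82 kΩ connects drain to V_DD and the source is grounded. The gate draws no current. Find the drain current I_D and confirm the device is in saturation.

V_G = V_DD·R_2/(R_1+R_2) = 17×22/142 = 2.63 V. With the source grounded, V_GS = V_G = 2.63 V.
Assume saturation: I_D = (k_n/2)(V_GS − V_t)² = (1.6/2)×(2.63 − 1.8)² = 0.8×0.834² = 0.556 mA.
V_DS = V_DD − I_D·R_D = 17 − 0.556×0.82 = 16.5 V.
Saturation requires V_DS ≥ V_GS − V_t = 0.834 V; 16.5 ≥ 0.834 ✓.

I_D ≈ 0.56 mA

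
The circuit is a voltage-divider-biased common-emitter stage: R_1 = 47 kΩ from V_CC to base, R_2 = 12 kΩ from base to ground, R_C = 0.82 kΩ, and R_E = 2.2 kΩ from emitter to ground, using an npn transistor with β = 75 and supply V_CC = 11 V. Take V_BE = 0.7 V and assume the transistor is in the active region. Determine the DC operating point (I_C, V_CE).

Thevenize the base divider: V_Th = V_CC·R_2/(R_1+R_2) = 11×12/59 = 2.24 V, R_Th = R_1‖R_2 = 9.56 kΩ.
Base-emitter loop: V_Th = I_B·R_Th + V_BE + (β+1)I_B·R_E, so I_B = (2.24 − 0.7) / (9.56 + 76×2.2) = 0.0087 mA.
I_C = β·I_B = 75×0.0087 = 0.652 mA, and I_E = (β+1)I_B = 0.661 mA.
V_CE = V_CC − I_C·R_C − I_E·R_E = 11 − 0.652×0.82 − 0.661×2.2 = 9.01 V.
V_CE = 9.01 V > 0.2 V confirms active-region operation.

I_C ≈ 0.65 mA, V_CE ≈ 9 V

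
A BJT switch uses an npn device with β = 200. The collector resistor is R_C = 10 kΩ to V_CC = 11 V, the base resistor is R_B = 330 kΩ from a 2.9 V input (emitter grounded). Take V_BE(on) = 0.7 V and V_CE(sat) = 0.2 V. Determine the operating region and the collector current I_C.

saturation; I_C ≈ 1.1 mA

Assume active: I_B = (2.9 − 0.7)/330 = 0.00667 mA, giving I_C = β·I_B = 1.33 mA.
But then V_CE = 11 − 1.33×10 = -2.33 V < V_CE(sat) = 0.2 V — impossible in the active region.
So the transistor is saturated. With V_CE = 0.2 V, I_C = (V_CC − 0.2)/R_C = 10.8/10 = 1.08 mA.
Check: β·I_B = 1.33 mA > I_C = 1.08 mA, confirming saturation.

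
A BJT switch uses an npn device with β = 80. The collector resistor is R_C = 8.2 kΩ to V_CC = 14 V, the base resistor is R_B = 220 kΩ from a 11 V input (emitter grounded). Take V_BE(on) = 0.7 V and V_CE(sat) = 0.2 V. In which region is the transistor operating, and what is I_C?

Assume active: I_B = (11 − 0.7)/220 = 0.0468 mA, giving I_C = β·I_B = 3.75 mA.
But then V_CE = 14 − 3.75×8.2 = -16.7 V < V_CE(sat) = 0.2 V — impossible in the active region.
So the transistor is saturated. With V_CE = 0.2 V, I_C = (V_CC − 0.2)/R_C = 13.8/8.2 = 1.68 mA.
Check: β·I_B = 3.75 mA > I_C = 1.68 mA, confirming saturation.

saturation; I_C ≈ 1.7 mA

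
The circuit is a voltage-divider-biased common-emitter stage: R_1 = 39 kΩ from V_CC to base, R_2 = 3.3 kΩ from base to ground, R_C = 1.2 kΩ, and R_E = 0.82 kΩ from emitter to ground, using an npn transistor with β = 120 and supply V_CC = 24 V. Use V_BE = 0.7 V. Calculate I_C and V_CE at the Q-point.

I_C ≈ 1.4 mA, V_CE ≈ 21 V

Thevenize the base divider: V_Th = V_CC·R_2/(R_1+R_2) = 24×3.3/42.3 = 1.87 V, R_Th = R_1‖R_2 = 3.04 kΩ.
Base-emitter loop: V_Th = I_B·R_Th + V_BE + (β+1)I_B·R_E, so I_B = (1.87 − 0.7) / (3.04 + 121×0.82) = 0.0115 mA.
I_C = β·I_B = 120×0.0115 = 1.38 mA, and I_E = (β+1)I_B = 1.39 mA.
V_CE = V_CC − I_C·R_C − I_E·R_E = 24 − 1.38×1.2 − 1.39×0.82 = 21.2 V.
V_CE = 21.2 V > 0.2 V confirms active-region operation.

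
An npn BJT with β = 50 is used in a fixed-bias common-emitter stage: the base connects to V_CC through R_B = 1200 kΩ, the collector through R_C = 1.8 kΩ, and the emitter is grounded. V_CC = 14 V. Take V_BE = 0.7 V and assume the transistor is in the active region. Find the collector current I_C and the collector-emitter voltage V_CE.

Base loop: V_CC = I_B·R_B + V_BE, so I_B = (14 − 0.7)/1200 kΩ = 0.0111 mA.
In the active region I_C = β·I_B = 50 × 0.0111 = 0.554 mA.
Collector loop: V_CE = V_CC − I_C·R_C = 14 − 0.554×1.8 = 13 V.
Since V_CE = 13 V > V_CE(sat) ≈ 0.2 V, the transistor is in the active region as assumed.

I_C ≈ 0.55 mA, V_CE ≈ 13 V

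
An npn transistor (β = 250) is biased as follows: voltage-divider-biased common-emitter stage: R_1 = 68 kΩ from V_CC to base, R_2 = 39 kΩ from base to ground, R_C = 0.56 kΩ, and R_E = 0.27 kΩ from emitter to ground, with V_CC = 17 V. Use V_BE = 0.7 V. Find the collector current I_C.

Thevenize the base divider: V_Th = V_CC·R_2/(R_1+R_2) = 17×39/107 = 6.2 V, R_Th = R_1‖R_2 = 24.8 kΩ.
Base-emitter loop: V_Th = I_B·R_Th + V_BE + (β+1)I_B·R_E, so I_B = (6.2 − 0.7) / (24.8 + 251×0.27) = 0.0594 mA.
I_C = β·I_B = 250×0.0594 = 14.8 mA, and I_E = (β+1)I_B = 14.9 mA.
V_CE = V_CC − I_C·R_C − I_E·R_E = 17 − 14.8×0.56 − 14.9×0.27 = 4.66 V.
V_CE = 4.66 V > 0.2 V confirms active-region operation.

I_C ≈ 15 mA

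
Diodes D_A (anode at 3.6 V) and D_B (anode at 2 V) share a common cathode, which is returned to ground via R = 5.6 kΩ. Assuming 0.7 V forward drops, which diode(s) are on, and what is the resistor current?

Only D_A conducts; I_R ≈ 0.52 mA

Assume both conduct. Then node N would need to be at both 3.6−0.7 = 2.9 V and 2−0.7 = 1.3 V, which is impossible.
Assume only D_A conducts: V_N = 3.6 − 0.7 = 2.9 V, so I_R = 2.9/5.6 = 0.518 mA.
Check D_B: its anode-to-cathode voltage is 2 − 2.9 = -0.9 V < 0.7 V, so it is off. The assumption is consistent.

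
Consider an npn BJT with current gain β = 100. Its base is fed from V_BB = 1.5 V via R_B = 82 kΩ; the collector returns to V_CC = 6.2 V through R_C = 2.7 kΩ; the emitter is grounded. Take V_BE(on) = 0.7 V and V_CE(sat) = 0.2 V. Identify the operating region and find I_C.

active; I_C ≈ 0.98 mA

Assume active. Base-emitter loop: I_B = (V_BB − V_BE)/R_B = (1.5 − 0.7)/82 = 0.00976 mA.
I_C = β·I_B = 100×0.00976 = 0.976 mA.
V_CE = V_CC − I_C·R_C = 6.2 − 0.976×2.7 = 3.57 V > V_CE(sat), so the active-region assumption holds.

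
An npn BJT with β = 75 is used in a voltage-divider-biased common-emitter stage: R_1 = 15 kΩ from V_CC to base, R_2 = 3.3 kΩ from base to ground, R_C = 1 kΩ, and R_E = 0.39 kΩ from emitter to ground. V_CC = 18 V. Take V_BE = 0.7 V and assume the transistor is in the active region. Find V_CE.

Thevenize the base divider: V_Th = V_CC·R_2/(R_1+R_2) = 18×3.3/18.3 = 3.25 V, R_Th = R_1‖R_2 = 2.7 kΩ.
Base-emitter loop: V_Th = I_B·R_Th + V_BE + (β+1)I_B·R_E, so I_B = (3.25 − 0.7) / (2.7 + 76×0.39) = 0.0787 mA.
I_C = β·I_B = 75×0.0787 = 5.9 mA, and I_E = (β+1)I_B = 5.98 mA.
V_CE = V_CC − I_C·R_C − I_E·R_E = 18 − 5.9×1 − 5.98×0.39 = 9.76 V.
V_CE = 9.76 V > 0.2 V confirms active-region operation.

V_CE ≈ 9.8 V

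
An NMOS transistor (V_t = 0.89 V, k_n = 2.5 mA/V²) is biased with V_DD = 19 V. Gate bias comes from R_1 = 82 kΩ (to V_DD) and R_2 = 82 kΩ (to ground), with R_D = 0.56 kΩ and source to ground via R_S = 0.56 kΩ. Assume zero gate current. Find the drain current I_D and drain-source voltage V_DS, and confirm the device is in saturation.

V_G = V_DD·R_2/(R_1+R_2) = 19×82/164 = 9.5 V.
Assume saturation: I_D = (k_n/2)(V_GS − V_t)² with V_GS = V_G − I_D·R_S = 9.5 − 0.56·I_D.
Substituting gives 0.392·I_D² − 13.1·I_D + 92.7 = 0, with roots I_D = 10.3 or 23 mA.
The root I_D = 23 mA gives V_GS = -3.4 V ≤ V_t, so take I_D = 10.3 mA.
Then V_GS = 3.75 V and V_DS = V_DD − I_D(R_D+R_S) = 19 − 10.3×1.12 = 7.51 V.
Saturation requires V_DS ≥ V_GS − V_t = 2.86 V; 7.51 ≥ 2.86 ✓.

I_D ≈ 10 mA, V_DS ≈ 7.5 V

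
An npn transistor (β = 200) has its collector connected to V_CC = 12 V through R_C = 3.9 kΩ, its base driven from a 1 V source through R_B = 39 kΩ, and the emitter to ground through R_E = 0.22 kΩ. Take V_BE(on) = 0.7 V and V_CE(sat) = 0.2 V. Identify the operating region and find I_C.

active; I_C ≈ 0.72 mA

Assume active. Base-emitter loop: I_B = (V_BB − V_BE)/(R_B + (β+1)R_E) = (1 − 0.7)/(39 + 201×0.22) = 0.0036 mA.
I_C = β·I_B = 200×0.0036 = 0.721 mA.
V_CE = V_CC − I_C·R_C − I_E·R_E = 12 − 0.721×3.9 − 0.725×0.22 = 9.03 V > V_CE(sat), so the active-region assumption holds.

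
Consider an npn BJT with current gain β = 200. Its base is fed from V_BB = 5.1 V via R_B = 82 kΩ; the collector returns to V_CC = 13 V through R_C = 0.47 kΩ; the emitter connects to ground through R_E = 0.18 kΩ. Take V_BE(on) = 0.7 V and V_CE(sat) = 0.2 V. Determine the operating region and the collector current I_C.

Assume active. Base-emitter loop: I_B = (V_BB − V_BE)/(R_B + (β+1)R_E) = (5.1 − 0.7)/(82 + 201×0.18) = 0.0372 mA.
I_C = β·I_B = 200×0.0372 = 7.45 mA.
V_CE = V_CC − I_C·R_C − I_E·R_E = 13 − 7.45×0.47 − 7.48×0.18 = 8.15 V > V_CE(sat), so the active-region assumption holds.

active; I_C ≈ 7.4 mA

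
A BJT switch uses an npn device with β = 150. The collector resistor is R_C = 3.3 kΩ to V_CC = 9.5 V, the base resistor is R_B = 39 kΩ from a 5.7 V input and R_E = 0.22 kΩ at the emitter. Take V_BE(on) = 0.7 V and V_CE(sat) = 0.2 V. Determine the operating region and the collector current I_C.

saturation; I_C ≈ 2.6 mA

Assume active: I_B = (5.7 − 0.7)/(39 + 151×0.22) = 0.0692 mA, I_C = β·I_B = 10.4 mA.
Then V_CE = 9.5 − 10.4×3.3 − 10.5×0.22 = -27.1 V < 0.2 V — the active assumption fails.
Re-solve with V_CE = 0.2 V. KCL at the emitter: V_E/R_E = (V_BB−0.7−V_E)/R_B + (V_CC−0.2−V_E)/R_C, giving V_E = 0.604 V.
I_C = (V_CC − 0.2 − V_E)/R_C = (9.3 − 0.604)/3.3 = 2.64 mA.
Check: I_B = (5 − 0.604)/39 = 0.113 mA, and β·I_B = 16.9 mA > I_C, confirming saturation.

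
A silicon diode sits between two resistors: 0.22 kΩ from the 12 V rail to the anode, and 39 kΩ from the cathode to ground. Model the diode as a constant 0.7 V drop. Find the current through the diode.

I ≈ 0.29 mA

The two resistors are in series with the diode, so KVL gives 12 = I·0.22 + 0.7 + I·39.
I = (12 − 0.7) / (0.22 + 39) kΩ = 11.3 / 39.2 = 0.288 mA.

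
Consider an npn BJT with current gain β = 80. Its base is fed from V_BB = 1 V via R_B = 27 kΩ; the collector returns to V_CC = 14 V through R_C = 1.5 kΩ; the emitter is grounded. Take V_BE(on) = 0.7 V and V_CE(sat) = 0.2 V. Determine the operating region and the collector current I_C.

active; I_C ≈ 0.89 mA

Assume active. Base-emitter loop: I_B = (V_BB − V_BE)/R_B = (1 − 0.7)/27 = 0.0111 mA.
I_C = β·I_B = 80×0.0111 = 0.889 mA.
V_CE = V_CC − I_C·R_C = 14 − 0.889×1.5 = 12.7 V > V_CE(sat), so the active-region assumption holds.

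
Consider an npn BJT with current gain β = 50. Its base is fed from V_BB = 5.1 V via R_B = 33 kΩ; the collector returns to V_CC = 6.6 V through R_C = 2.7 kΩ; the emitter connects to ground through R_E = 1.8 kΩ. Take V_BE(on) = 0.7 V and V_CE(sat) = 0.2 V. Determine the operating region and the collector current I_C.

saturation; I_C ≈ 1.4 mA

Assume active: I_B = (5.1 − 0.7)/(33 + 51×1.8) = 0.0353 mA, I_C = β·I_B = 1.76 mA.
Then V_CE = 6.6 − 1.76×2.7 − 1.8×1.8 = -1.4 V < 0.2 V — the active assumption fails.
Re-solve with V_CE = 0.2 V. KCL at the emitter: V_E/R_E = (V_BB−0.7−V_E)/R_B + (V_CC−0.2−V_E)/R_C, giving V_E = 2.62 V.
I_C = (V_CC − 0.2 − V_E)/R_C = (6.4 − 2.62)/2.7 = 1.4 mA.
Check: I_B = (4.4 − 2.62)/33 = 0.054 mA, and β·I_B = 2.7 mA > I_C, confirming saturation.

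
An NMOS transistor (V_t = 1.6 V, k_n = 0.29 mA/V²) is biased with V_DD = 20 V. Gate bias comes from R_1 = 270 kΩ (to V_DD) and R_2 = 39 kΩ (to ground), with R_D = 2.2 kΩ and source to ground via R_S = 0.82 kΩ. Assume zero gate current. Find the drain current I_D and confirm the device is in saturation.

I_D ≈ 0.1 mA

V_G = V_DD·R_2/(R_1+R_2) = 20×39/309 = 2.52 V.
Assume saturation: I_D = (k_n/2)(V_GS − V_t)² with V_GS = V_G − I_D·R_S = 2.52 − 0.82·I_D.
Substituting gives 0.0975·I_D² − 1.22·I_D + 0.124 = 0, with roots I_D = 0.102 or 12.4 mA.
The root I_D = 12.4 mA gives V_GS = -7.65 V ≤ V_t, so take I_D = 0.102 mA.
Then V_GS = 2.44 V and V_DS = V_DD − I_D(R_D+R_S) = 20 − 0.102×3.02 = 19.7 V.
Saturation requires V_DS ≥ V_GS − V_t = 0.84 V; 19.7 ≥ 0.84 ✓.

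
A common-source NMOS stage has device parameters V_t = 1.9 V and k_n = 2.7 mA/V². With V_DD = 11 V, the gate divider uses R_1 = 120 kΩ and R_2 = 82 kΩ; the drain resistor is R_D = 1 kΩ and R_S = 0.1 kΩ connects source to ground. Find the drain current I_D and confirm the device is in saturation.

V_G = V_DD·R_2/(R_1+R_2) = 11×82/202 = 4.47 V.
Assume saturation: I_D = (k_n/2)(V_GS − V_t)² with V_GS = V_G − I_D·R_S = 4.47 − 0.1·I_D.
Substituting gives 0.0135·I_D² − 1.69·I_D + 8.88 = 0, with roots I_D = 5.49 or 120 mA.
The root I_D = 120 mA gives V_GS = -7.52 V ≤ V_t, so take I_D = 5.49 mA.
Then V_GS = 3.92 V and V_DS = V_DD − I_D(R_D+R_S) = 11 − 5.49×1.1 = 4.96 V.
Saturation requires V_DS ≥ V_GS − V_t = 2.02 V; 4.96 ≥ 2.02 ✓.

I_D ≈ 5.5 mA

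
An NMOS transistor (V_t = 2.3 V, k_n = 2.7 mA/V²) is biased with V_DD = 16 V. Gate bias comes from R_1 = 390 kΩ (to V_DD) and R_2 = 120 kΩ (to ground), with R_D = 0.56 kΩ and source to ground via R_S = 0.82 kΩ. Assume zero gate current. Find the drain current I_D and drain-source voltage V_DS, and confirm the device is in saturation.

V_G = V_DD·R_2/(R_1+R_2) = 16×120/510 = 3.76 V.
Assume saturation: I_D = (k_n/2)(V_GS − V_t)² with V_GS = V_G − I_D·R_S = 3.76 − 0.82·I_D.
Substituting gives 0.908·I_D² − 4.24·I_D + 2.9 = 0, with roots I_D = 0.83 or 3.84 mA.
The root I_D = 3.84 mA gives V_GS = 0.613 V ≤ V_t, so take I_D = 0.83 mA.
Then V_GS = 3.08 V and V_DS = V_DD − I_D(R_D+R_S) = 16 − 0.83×1.38 = 14.9 V.
Saturation requires V_DS ≥ V_GS − V_t = 0.784 V; 14.9 ≥ 0.784 ✓.

I_D ≈ 0.83 mA, V_DS ≈ 15 V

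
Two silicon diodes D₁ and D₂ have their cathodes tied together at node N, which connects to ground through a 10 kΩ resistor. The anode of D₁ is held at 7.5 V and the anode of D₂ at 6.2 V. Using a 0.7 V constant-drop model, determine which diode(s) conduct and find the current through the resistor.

Assume both conduct. Then node N would need to be at both 7.5−0.7 = 6.8 V and 6.2−0.7 = 5.5 V, which is impossible.
Assume only D₁ conducts: V_N = 7.5 − 0.7 = 6.8 V, so I_R = 6.8/10 = 0.68 mA.
Check D₂: its anode-to-cathode voltage is 6.2 − 6.8 = -0.6 V < 0.7 V, so it is off. The assumption is consistent.

Only D₁ conducts; I_R ≈ 0.68 mA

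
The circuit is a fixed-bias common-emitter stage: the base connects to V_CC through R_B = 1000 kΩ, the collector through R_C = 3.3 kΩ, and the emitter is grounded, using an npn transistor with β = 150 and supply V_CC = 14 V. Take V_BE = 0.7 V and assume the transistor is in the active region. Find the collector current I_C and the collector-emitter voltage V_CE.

I_C ≈ 2 mA, V_CE ≈ 7.4 V

Base loop: V_CC = I_B·R_B + V_BE, so I_B = (14 − 0.7)/1000 kΩ = 0.0133 mA.
In the active region I_C = β·I_B = 150 × 0.0133 = 2 mA.
Collector loop: V_CE = V_CC − I_C·R_C = 14 − 2×3.3 = 7.42 V.
Since V_CE = 7.42 V > V_CE(sat) ≈ 0.2 V, the transistor is in the active region as assumed.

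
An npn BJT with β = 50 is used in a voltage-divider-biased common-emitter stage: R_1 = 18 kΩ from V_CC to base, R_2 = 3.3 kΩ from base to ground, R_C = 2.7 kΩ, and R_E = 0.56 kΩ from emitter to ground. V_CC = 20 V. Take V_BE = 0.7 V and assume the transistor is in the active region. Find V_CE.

V_CE ≈ 7.5 V

Thevenize the base divider: V_Th = V_CC·R_2/(R_1+R_2) = 20×3.3/21.3 = 3.1 V, R_Th = R_1‖R_2 = 2.79 kΩ.
Base-emitter loop: V_Th = I_B·R_Th + V_BE + (β+1)I_B·R_E, so I_B = (3.1 − 0.7) / (2.79 + 51×0.56) = 0.0765 mA.
I_C = β·I_B = 50×0.0765 = 3.83 mA, and I_E = (β+1)I_B = 3.9 mA.
V_CE = V_CC − I_C·R_C − I_E·R_E = 20 − 3.83×2.7 − 3.9×0.56 = 7.49 V.
V_CE = 7.49 V > 0.2 V confirms active-region operation.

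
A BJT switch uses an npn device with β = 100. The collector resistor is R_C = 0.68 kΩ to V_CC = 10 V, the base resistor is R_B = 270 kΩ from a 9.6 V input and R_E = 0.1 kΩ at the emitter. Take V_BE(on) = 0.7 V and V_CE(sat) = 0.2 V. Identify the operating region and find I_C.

active; I_C ≈ 3.2 mA

Assume active. Base-emitter loop: I_B = (V_BB − V_BE)/(R_B + (β+1)R_E) = (9.6 − 0.7)/(270 + 101×0.1) = 0.0318 mA.
I_C = β·I_B = 100×0.0318 = 3.18 mA.
V_CE = V_CC − I_C·R_C − I_E·R_E = 10 − 3.18×0.68 − 3.21×0.1 = 7.52 V > V_CE(sat), so the active-region assumption holds.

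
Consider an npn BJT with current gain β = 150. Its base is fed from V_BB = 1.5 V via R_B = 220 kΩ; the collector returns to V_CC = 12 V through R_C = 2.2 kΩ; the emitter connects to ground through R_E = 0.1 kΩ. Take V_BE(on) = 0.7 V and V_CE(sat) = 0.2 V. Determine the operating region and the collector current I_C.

Assume active. Base-emitter loop: I_B = (V_BB − V_BE)/(R_B + (β+1)R_E) = (1.5 − 0.7)/(220 + 151×0.1) = 0.0034 mA.
I_C = β·I_B = 150×0.0034 = 0.51 mA.
V_CE = V_CC − I_C·R_C − I_E·R_E = 12 − 0.51×2.2 − 0.514×0.1 = 10.8 V > V_CE(sat), so the active-region assumption holds.

active; I_C ≈ 0.51 mA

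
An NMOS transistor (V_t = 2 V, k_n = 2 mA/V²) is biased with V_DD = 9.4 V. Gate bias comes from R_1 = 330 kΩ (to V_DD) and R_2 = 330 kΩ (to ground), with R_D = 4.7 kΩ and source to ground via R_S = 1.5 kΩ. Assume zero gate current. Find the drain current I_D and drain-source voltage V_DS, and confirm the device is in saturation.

I_D ≈ 1.1 mA, V_DS ≈ 2.6 V

V_G = V_DD·R_2/(R_1+R_2) = 9.4×330/660 = 4.7 V.
Assume saturation: I_D = (k_n/2)(V_GS − V_t)² with V_GS = V_G − I_D·R_S = 4.7 − 1.5·I_D.
Substituting gives 2.25·I_D² − 9.1·I_D + 7.29 = 0, with roots I_D = 1.1 or 2.94 mA.
The root I_D = 2.94 mA gives V_GS = 0.284 V ≤ V_t, so take I_D = 1.1 mA.
Then V_GS = 3.05 V and V_DS = V_DD − I_D(R_D+R_S) = 9.4 − 1.1×6.2 = 2.58 V.
Saturation requires V_DS ≥ V_GS − V_t = 1.05 V; 2.58 ≥ 1.05 ✓.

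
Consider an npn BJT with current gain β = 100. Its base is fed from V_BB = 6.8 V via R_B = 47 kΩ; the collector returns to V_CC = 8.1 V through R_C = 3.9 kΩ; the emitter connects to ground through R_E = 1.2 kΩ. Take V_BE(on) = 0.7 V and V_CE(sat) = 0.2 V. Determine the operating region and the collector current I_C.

saturation; I_C ≈ 1.5 mA

Assume active: I_B = (6.8 − 0.7)/(47 + 101×1.2) = 0.0363 mA, I_C = β·I_B = 3.63 mA.
Then V_CE = 8.1 − 3.63×3.9 − 3.66×1.2 = -10.4 V < 0.2 V — the active assumption fails.
Re-solve with V_CE = 0.2 V. KCL at the emitter: V_E/R_E = (V_BB−0.7−V_E)/R_B + (V_CC−0.2−V_E)/R_C, giving V_E = 1.94 V.
I_C = (V_CC − 0.2 − V_E)/R_C = (7.9 − 1.94)/3.9 = 1.53 mA.
Check: I_B = (6.1 − 1.94)/47 = 0.0885 mA, and β·I_B = 8.85 mA > I_C, confirming saturation.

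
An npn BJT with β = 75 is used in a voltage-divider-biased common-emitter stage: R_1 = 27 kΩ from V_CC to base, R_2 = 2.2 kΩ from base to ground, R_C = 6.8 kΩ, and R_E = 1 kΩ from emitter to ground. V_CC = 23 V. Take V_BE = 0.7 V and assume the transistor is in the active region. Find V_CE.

Thevenize the base divider: V_Th = V_CC·R_2/(R_1+R_2) = 23×2.2/29.2 = 1.73 V, R_Th = R_1‖R_2 = 2.03 kΩ.
Base-emitter loop: V_Th = I_B·R_Th + V_BE + (β+1)I_B·R_E, so I_B = (1.73 − 0.7) / (2.03 + 76×1) = 0.0132 mA.
I_C = β·I_B = 75×0.0132 = 0.993 mA, and I_E = (β+1)I_B = 1.01 mA.
V_CE = V_CC − I_C·R_C − I_E·R_E = 23 − 0.993×6.8 − 1.01×1 = 15.2 V.
V_CE = 15.2 V > 0.2 V confirms active-region operation.

V_CE ≈ 15 V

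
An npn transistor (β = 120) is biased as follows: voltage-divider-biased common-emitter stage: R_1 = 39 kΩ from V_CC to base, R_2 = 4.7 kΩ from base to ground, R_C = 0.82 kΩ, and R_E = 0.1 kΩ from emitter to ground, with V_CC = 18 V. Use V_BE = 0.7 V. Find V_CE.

V_CE ≈ 9.6 V

Thevenize the base divider: V_Th = V_CC·R_2/(R_1+R_2) = 18×4.7/43.7 = 1.94 V, R_Th = R_1‖R_2 = 4.19 kΩ.
Base-emitter loop: V_Th = I_B·R_Th + V_BE + (β+1)I_B·R_E, so I_B = (1.94 − 0.7) / (4.19 + 121×0.1) = 0.0758 mA.
I_C = β·I_B = 120×0.0758 = 9.1 mA, and I_E = (β+1)I_B = 9.18 mA.
V_CE = V_CC − I_C·R_C − I_E·R_E = 18 − 9.1×0.82 − 9.18×0.1 = 9.62 V.
V_CE = 9.62 V > 0.2 V confirms active-region operation.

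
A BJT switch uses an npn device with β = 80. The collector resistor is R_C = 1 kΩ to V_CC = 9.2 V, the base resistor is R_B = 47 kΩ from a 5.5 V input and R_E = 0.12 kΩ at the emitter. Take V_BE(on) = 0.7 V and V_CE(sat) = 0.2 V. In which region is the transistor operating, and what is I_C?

active; I_C ≈ 6.8 mA

Assume active. Base-emitter loop: I_B = (V_BB − V_BE)/(R_B + (β+1)R_E) = (5.5 − 0.7)/(47 + 81×0.12) = 0.0846 mA.
I_C = β·I_B = 80×0.0846 = 6.77 mA.
V_CE = V_CC − I_C·R_C − I_E·R_E = 9.2 − 6.77×1 − 6.85×0.12 = 1.61 V > V_CE(sat), so the active-region assumption holds.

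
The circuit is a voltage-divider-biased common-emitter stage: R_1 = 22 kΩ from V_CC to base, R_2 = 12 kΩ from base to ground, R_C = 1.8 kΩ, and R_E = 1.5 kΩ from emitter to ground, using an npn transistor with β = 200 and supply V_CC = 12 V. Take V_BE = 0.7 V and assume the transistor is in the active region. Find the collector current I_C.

I_C ≈ 2.3 mA

Thevenize the base divider: V_Th = V_CC·R_2/(R_1+R_2) = 12×12/34 = 4.24 V, R_Th = R_1‖R_2 = 7.76 kΩ.
Base-emitter loop: V_Th = I_B·R_Th + V_BE + (β+1)I_B·R_E, so I_B = (4.24 − 0.7) / (7.76 + 201×1.5) = 0.0114 mA.
I_C = β·I_B = 200×0.0114 = 2.29 mA, and I_E = (β+1)I_B = 2.3 mA.
V_CE = V_CC − I_C·R_C − I_E·R_E = 12 − 2.29×1.8 − 2.3×1.5 = 4.44 V.
V_CE = 4.44 V > 0.2 V confirms active-region operation.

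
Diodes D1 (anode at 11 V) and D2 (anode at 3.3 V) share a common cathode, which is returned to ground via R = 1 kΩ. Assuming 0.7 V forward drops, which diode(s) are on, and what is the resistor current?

Only D1 conducts; I_R ≈ 10 mA

Assume both conduct. Then node N would need to be at both 11−0.7 = 10.3 V and 3.3−0.7 = 2.6 V, which is impossible.
Assume only D1 conducts: V_N = 11 − 0.7 = 10.3 V, so I_R = 10.3/1 = 10.3 mA.
Check D2: its anode-to-cathode voltage is 3.3 − 10.3 = -7 V < 0.7 V, so it is off. The assumption is consistent.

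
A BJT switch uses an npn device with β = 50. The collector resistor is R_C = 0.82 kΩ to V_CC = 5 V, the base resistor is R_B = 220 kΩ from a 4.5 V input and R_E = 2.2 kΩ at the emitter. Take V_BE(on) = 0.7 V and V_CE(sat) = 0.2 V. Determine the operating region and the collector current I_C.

active; I_C ≈ 0.57 mA

Assume active. Base-emitter loop: I_B = (V_BB − V_BE)/(R_B + (β+1)R_E) = (4.5 − 0.7)/(220 + 51×2.2) = 0.0114 mA.
I_C = β·I_B = 50×0.0114 = 0.572 mA.
V_CE = V_CC − I_C·R_C − I_E·R_E = 5 − 0.572×0.82 − 0.583×2.2 = 3.25 V > V_CE(sat), so the active-region assumption holds.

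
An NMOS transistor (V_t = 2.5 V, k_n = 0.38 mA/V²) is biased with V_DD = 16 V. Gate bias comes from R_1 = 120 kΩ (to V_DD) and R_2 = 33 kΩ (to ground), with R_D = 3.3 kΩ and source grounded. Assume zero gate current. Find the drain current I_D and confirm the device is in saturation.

I_D ≈ 0.17 mA

V_G = V_DD·R_2/(R_1+R_2) = 16×33/153 = 3.45 V. With the source grounded, V_GS = V_G = 3.45 V.
Assume saturation: I_D = (k_n/2)(V_GS − V_t)² = (0.38/2)×(3.45 − 2.5)² = 0.19×0.951² = 0.172 mA.
V_DS = V_DD − I_D·R_D = 16 − 0.172×3.3 = 15.4 V.
Saturation requires V_DS ≥ V_GS − V_t = 0.951 V; 15.4 ≥ 0.951 ✓.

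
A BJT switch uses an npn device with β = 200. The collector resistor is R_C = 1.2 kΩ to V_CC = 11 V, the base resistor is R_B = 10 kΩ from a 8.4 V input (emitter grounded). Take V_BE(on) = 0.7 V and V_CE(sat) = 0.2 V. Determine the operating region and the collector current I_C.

saturation; I_C ≈ 9 mA

Assume active: I_B = (8.4 − 0.7)/10 = 0.77 mA, giving I_C = β·I_B = 154 mA.
But then V_CE = 11 − 154×1.2 = -174 V < V_CE(sat) = 0.2 V — impossible in the active region.
So the transistor is saturated. With V_CE = 0.2 V, I_C = (V_CC − 0.2)/R_C = 10.8/1.2 = 9 mA.
Check: β·I_B = 154 mA > I_C = 9 mA, confirming saturation.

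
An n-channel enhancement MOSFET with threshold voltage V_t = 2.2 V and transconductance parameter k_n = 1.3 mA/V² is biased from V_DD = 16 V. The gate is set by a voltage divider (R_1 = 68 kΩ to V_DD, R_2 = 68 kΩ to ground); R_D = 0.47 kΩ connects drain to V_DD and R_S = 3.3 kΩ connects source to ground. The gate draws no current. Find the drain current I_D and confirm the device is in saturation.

I_D ≈ 1.3 mA

V_G = V_DD·R_2/(R_1+R_2) = 16×68/136 = 8 V.
Assume saturation: I_D = (k_n/2)(V_GS − V_t)² with V_GS = V_G − I_D·R_S = 8 − 3.3·I_D.
Substituting gives 7.08·I_D² − 25.9·I_D + 21.9 = 0, with roots I_D = 1.32 or 2.33 mA.
The root I_D = 2.33 mA gives V_GS = 0.306 V ≤ V_t, so take I_D = 1.32 mA.
Then V_GS = 3.63 V and V_DS = V_DD − I_D(R_D+R_S) = 16 − 1.32×3.77 = 11 V.
Saturation requires V_DS ≥ V_GS − V_t = 1.43 V; 11 ≥ 1.43 ✓.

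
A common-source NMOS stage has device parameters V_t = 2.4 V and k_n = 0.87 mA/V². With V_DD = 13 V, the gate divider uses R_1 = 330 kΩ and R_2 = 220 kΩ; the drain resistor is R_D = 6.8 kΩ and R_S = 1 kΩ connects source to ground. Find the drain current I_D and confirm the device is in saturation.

I_D ≈ 1.2 mA

V_G = V_DD·R_2/(R_1+R_2) = 13×220/550 = 5.2 V.
Assume saturation: I_D = (k_n/2)(V_GS − V_t)² with V_GS = V_G − I_D·R_S = 5.2 − 1·I_D.
Substituting gives 0.435·I_D² − 3.44·I_D + 3.41 = 0, with roots I_D = 1.16 or 6.73 mA.
The root I_D = 6.73 mA gives V_GS = -1.53 V ≤ V_t, so take I_D = 1.16 mA.
Then V_GS = 4.04 V and V_DS = V_DD − I_D(R_D+R_S) = 13 − 1.16×7.8 = 3.92 V.
Saturation requires V_DS ≥ V_GS − V_t = 1.64 V; 3.92 ≥ 1.64 ✓.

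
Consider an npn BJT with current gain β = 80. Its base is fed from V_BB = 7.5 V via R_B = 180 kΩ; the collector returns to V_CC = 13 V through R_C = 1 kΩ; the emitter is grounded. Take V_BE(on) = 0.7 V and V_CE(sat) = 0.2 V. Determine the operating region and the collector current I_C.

Assume active. Base-emitter loop: I_B = (V_BB − V_BE)/R_B = (7.5 − 0.7)/180 = 0.0378 mA.
I_C = β·I_B = 80×0.0378 = 3.02 mA.
V_CE = V_CC − I_C·R_C = 13 − 3.02×1 = 9.98 V > V_CE(sat), so the active-region assumption holds.

active; I_C ≈ 3 mA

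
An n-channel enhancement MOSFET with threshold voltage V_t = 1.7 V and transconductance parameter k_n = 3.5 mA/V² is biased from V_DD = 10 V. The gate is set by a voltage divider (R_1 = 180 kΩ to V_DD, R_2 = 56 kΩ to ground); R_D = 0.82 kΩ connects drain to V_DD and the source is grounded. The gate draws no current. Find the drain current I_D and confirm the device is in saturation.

V_G = V_DD·R_2/(R_1+R_2) = 10×56/236 = 2.37 V. With the source grounded, V_GS = V_G = 2.37 V.
Assume saturation: I_D = (k_n/2)(V_GS − V_t)² = (3.5/2)×(2.37 − 1.7)² = 1.75×0.673² = 0.792 mA.
V_DS = V_DD − I_D·R_D = 10 − 0.792×0.82 = 9.35 V.
Saturation requires V_DS ≥ V_GS − V_t = 0.673 V; 9.35 ≥ 0.673 ✓.

I_D ≈ 0.79 mA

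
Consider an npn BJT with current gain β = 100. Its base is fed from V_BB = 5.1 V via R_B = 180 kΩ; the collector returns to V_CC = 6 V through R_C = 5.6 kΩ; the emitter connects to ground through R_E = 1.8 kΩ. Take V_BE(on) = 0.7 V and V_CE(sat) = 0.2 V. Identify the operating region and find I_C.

Assume active: I_B = (5.1 − 0.7)/(180 + 101×1.8) = 0.0122 mA, I_C = β·I_B = 1.22 mA.
Then V_CE = 6 − 1.22×5.6 − 1.23×1.8 = -3.02 V < 0.2 V — the active assumption fails.
Re-solve with V_CE = 0.2 V. KCL at the emitter: V_E/R_E = (V_BB−0.7−V_E)/R_B + (V_CC−0.2−V_E)/R_C, giving V_E = 1.43 V.
I_C = (V_CC − 0.2 − V_E)/R_C = (5.8 − 1.43)/5.6 = 0.78 mA.
Check: I_B = (4.4 − 1.43)/180 = 0.0165 mA, and β·I_B = 1.65 mA > I_C, confirming saturation.

saturation; I_C ≈ 0.78 mA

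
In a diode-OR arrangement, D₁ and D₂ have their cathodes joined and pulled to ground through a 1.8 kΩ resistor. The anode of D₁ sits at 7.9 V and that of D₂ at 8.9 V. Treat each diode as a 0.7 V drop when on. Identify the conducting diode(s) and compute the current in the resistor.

Only D₂ conducts; I_R ≈ 4.6 mA

Assume both conduct. Then node N would need to be at both 7.9−0.7 = 7.2 V and 8.9−0.7 = 8.2 V, which is impossible.
Assume only D₂ conducts: V_N = 8.9 − 0.7 = 8.2 V, so I_R = 8.2/1.8 = 4.56 mA.
Check D₁: its anode-to-cathode voltage is 7.9 − 8.2 = -0.3 V < 0.7 V, so it is off. The assumption is consistent.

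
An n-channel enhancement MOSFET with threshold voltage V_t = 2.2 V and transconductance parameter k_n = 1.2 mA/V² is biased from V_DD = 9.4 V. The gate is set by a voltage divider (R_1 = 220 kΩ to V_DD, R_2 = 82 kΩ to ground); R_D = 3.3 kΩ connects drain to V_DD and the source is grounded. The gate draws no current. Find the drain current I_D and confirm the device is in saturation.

V_G = V_DD·R_2/(R_1+R_2) = 9.4×82/302 = 2.55 V. With the source grounded, V_GS = V_G = 2.55 V.
Assume saturation: I_D = (k_n/2)(V_GS − V_t)² = (1.2/2)×(2.55 − 2.2)² = 0.6×0.352² = 0.0745 mA.
V_DS = V_DD − I_D·R_D = 9.4 − 0.0745×3.3 = 9.15 V.
Saturation requires V_DS ≥ V_GS − V_t = 0.352 V; 9.15 ≥ 0.352 ✓.

I_D ≈ 0.074 mA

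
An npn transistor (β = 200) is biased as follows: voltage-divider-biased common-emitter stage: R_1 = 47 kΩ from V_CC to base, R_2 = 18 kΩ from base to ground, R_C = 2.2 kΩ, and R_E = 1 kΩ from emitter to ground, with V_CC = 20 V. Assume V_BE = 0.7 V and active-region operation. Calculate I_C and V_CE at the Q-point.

I_C ≈ 4.5 mA, V_CE ≈ 5.5 V

Thevenize the base divider: V_Th = V_CC·R_2/(R_1+R_2) = 20×18/65 = 5.54 V, R_Th = R_1‖R_2 = 13 kΩ.
Base-emitter loop: V_Th = I_B·R_Th + V_BE + (β+1)I_B·R_E, so I_B = (5.54 − 0.7) / (13 + 201×1) = 0.0226 mA.
I_C = β·I_B = 200×0.0226 = 4.52 mA, and I_E = (β+1)I_B = 4.54 mA.
V_CE = V_CC − I_C·R_C − I_E·R_E = 20 − 4.52×2.2 − 4.54×1 = 5.51 V.
V_CE = 5.51 V > 0.2 V confirms active-region operation.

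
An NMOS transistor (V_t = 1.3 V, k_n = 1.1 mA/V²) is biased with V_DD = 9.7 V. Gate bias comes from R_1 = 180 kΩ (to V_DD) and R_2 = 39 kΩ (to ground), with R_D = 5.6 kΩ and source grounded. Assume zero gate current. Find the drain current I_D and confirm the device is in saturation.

I_D ≈ 0.1 mA

V_G = V_DD·R_2/(R_1+R_2) = 9.7×39/219 = 1.73 V. With the source grounded, V_GS = V_G = 1.73 V.
Assume saturation: I_D = (k_n/2)(V_GS − V_t)² = (1.1/2)×(1.73 − 1.3)² = 0.55×0.427² = 0.1 mA.
V_DS = V_DD − I_D·R_D = 9.7 − 0.1×5.6 = 9.14 V.
Saturation requires V_DS ≥ V_GS − V_t = 0.427 V; 9.14 ≥ 0.427 ✓.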